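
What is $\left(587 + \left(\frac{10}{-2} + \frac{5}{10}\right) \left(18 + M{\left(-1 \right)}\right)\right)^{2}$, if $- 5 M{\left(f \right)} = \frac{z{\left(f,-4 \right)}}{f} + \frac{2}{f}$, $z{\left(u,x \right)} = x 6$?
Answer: $\frac{6911641}{25} \approx 2.7647 \cdot 10^{5}$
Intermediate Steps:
$z{\left(u,x \right)} = 6 x$
$M{\left(f \right)} = \frac{22}{5 f}$ ($M{\left(f \right)} = - \frac{\frac{6 \left(-4\right)}{f} + \frac{2}{f}}{5} = - \frac{- \frac{24}{f} + \frac{2}{f}}{5} = - \frac{\left(-22\right) \frac{1}{f}}{5} = \frac{22}{5 f}$)
$\left(587 + \left(\frac{10}{-2} + \frac{5}{10}\right) \left(18 + M{\left(-1 \right)}\right)\right)^{2} = \left(587 + \left(\frac{10}{-2} + \frac{5}{10}\right) \left(18 + \frac{22}{5 \left(-1\right)}\right)\right)^{2} = \left(587 + \left(10 \left(- \frac{1}{2}\right) + 5 \cdot \frac{1}{10}\right) \left(18 + \frac{22}{5} \left(-1\right)\right)\right)^{2} = \left(587 + \left(-5 + \frac{1}{2}\right) \left(18 - \frac{22}{5}\right)\right)^{2} = \left(587 - \frac{306}{5}\right)^{2} = \left(\frac{2629}{5}\right)^{2} = \frac{6911641}{25}$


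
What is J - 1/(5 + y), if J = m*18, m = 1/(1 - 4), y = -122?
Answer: -701/117 ≈ -5.9915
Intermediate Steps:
m = -⅓ (m = 1/(-3) = -⅓ ≈ -0.33333)
J = -6 (J = -⅓*18 = -6)
J - 1/(5 + y) = -6 - 1/(5 - 122) = -6 - 1/(-117) = -6 - 1*(-1/117) = -6 + 1/117 = -701/117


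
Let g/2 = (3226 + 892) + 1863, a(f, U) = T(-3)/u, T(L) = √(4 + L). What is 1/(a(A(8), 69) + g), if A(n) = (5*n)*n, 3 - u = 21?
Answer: 18/215315 ≈ 8.3598e-5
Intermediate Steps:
u = -18 (u = 3 - 1*21 = 3 - 21 = -18)
A(n) = 5*n²
a(f, U) = -1/18 (a(f, U) = √(4 - 3)/(-18) = √1*(-1/18) = 1*(-1/18) = -1/18)
g = 11962 (g = 2*((3226 + 892) + 1863) = 2*(4118 + 1863) = 2*5981 = 11962)
1/(a(A(8), 69) + g) = 1/(-1/18 + 11962) = 1/(215315/18) = 18/215315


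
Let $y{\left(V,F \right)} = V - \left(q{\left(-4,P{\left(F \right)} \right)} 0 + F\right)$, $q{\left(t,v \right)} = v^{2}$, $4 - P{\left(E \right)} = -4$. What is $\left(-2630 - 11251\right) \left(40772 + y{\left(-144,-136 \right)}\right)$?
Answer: $-565845084$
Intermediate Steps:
$P{\left(E \right)} = 8$ ($P{\left(E \right)} = 4 - -4 = 4 + 4 = 8$)
$y{\left(V,F \right)} = V - F$ ($y{\left(V,F \right)} = V - \left(8^{2} \cdot 0 + F\right) = V - \left(64 \cdot 0 + F\right) = V - \left(0 + F\right) = V - F$)
$\left(-2630 - 11251\right) \left(40772 + y{\left(-144,-136 \right)}\right) = \left(-2630 - 11251\right) \left(40772 - 8\right) = - 13881 \left(40772 + \left(-144 + 136\right)\right) = - 13881 \left(40772 - 8\right) = \left(-13881\right) 40764 = -565845084$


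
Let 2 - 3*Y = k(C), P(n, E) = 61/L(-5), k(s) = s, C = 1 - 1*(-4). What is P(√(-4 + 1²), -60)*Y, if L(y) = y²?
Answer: -61/25 ≈ -2.4400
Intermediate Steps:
C = 5 (C = 1 + 4 = 5)
P(n, E) = 61/25 (P(n, E) = 61/((-5)²) = 61/25)
Y = -1 (Y = ⅔ - ⅓*5 = ⅔ - 5/3 = -1)
P(√(-4 + 1²), -60)*Y = (61/25)*(-1) = -61/25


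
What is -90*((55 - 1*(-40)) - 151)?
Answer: 5040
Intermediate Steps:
-90*((55 - 1*(-40)) - 151) = -90*((55 + 40) - 151) = -90*(95 - 151) = -90*(-56) = 5040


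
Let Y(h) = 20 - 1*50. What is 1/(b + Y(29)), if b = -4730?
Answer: -1/4760 ≈ -0.00021008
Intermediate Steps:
Y(h) = -30 (Y(h) = 20 - 50 = -30)
1/(b + Y(29)) = 1/(-4730 - 30) = 1/(-4760) = -1/4760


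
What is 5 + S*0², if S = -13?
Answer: 5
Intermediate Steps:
5 + S*0² = 5 - 13*0² = 5 - 13*0 = 5 + 0 = 5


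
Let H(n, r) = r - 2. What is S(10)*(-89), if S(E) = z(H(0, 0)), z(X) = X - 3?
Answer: 445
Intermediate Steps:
H(n, r) = -2 + r
z(X) = -3 + X
S(E) = -5 (S(E) = -3 + (-2 + 0) = -3 - 2 = -5)
S(10)*(-89) = -5*(-89) = 445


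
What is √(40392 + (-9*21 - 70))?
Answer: √40133 ≈ 200.33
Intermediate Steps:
√(40392 + (-9*21 - 70)) = √(40392 + (-189 - 70)) = √(40392 - 259) = √40133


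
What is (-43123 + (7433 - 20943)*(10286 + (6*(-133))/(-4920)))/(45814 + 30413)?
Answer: -11398752289/6250614 ≈ -1823.6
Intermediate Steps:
(-43123 + (7433 - 20943)*(10286 + (6*(-133))/(-4920)))/(45814 + 30413) = (-43123 - 13510*(10286 - 798*(-1/4920)))/76227 = (-43123 - 13510*(10286 + 133/820))*(1/76227) = (-43123 - 13510*8434653/820)*(1/76227) = (-43123 - 11395216203/82)*(1/76227) = -11398752289/82*1/76227 = -11398752289/6250614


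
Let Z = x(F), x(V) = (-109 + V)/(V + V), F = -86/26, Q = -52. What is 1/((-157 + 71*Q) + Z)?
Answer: -43/164777 ≈ -0.00026096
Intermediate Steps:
F = -43/13 (F = -86*1/26 = -43/13 ≈ -3.3077)
x(V) = (-109 + V)/(2*V) (x(V) = (-109 + V)/((2*V)) = (-109 + V)*(1/(2*V)) = (-109 + V)/(2*V))
Z = 730/43 (Z = (-109 - 43/13)/(2*(-43/13)) = (½)*(-13/43)*(-1460/13) = 730/43 ≈ 16.977)
1/((-157 + 71*Q) + Z) = 1/((-157 + 71*(-52)) + 730/43) = 1/((-157 - 3692) + 730/43) = 1/(-3849 + 730/43) = 1/(-164777/43) = -43/164777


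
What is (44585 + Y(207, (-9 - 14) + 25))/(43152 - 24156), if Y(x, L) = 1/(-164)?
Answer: 2437313/1038448 ≈ 2.3471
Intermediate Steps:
Y(x, L) = -1/164
(44585 + Y(207, (-9 - 14) + 25))/(43152 - 24156) = (44585 - 1/164)/(43152 - 24156) = (7311939/164)/18996 = (7311939/164)*(1/18996) = 2437313/1038448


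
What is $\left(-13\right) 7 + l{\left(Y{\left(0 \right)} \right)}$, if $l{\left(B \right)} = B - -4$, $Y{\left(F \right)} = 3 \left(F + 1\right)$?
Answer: $-84$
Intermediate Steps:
$Y{\left(F \right)} = 3 + 3 F$ ($Y{\left(F \right)} = 3 \left(1 + F\right) = 3 + 3 F$)
$l{\left(B \right)} = 4 + B$ ($l{\left(B \right)} = B + 4 = 4 + B$)
$\left(-13\right) 7 + l{\left(Y{\left(0 \right)} \right)} = \left(-13\right) 7 + \left(4 + \left(3 + 3 \cdot 0\right)\right) = -91 + \left(4 + \left(3 + 0\right)\right) = -91 + \left(4 + 3\right) = -91 + 7 = -84$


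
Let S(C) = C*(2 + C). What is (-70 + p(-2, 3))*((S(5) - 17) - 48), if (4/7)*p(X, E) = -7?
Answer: 4935/2 ≈ 2467.5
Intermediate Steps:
p(X, E) = -49/4 (p(X, E) = (7/4)*(-7) = -49/4)
(-70 + p(-2, 3))*((S(5) - 17) - 48) = (-70 - 49/4)*((5*(2 + 5) - 17) - 48) = -329*((5*7 - 17) - 48)/4 = -329*((35 - 17) - 48)/4 = -329*(18 - 48)/4 = -329/4*(-30) = 4935/2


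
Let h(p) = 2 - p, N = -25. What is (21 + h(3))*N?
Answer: -500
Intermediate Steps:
(21 + h(3))*N = (21 + (2 - 1*3))*(-25) = (21 + (2 - 3))*(-25) = (21 - 1)*(-25) = 20*(-25) = -500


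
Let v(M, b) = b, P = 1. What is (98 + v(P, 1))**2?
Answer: 9801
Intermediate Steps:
(98 + v(P, 1))**2 = (98 + 1)**2 = 99**2 = 9801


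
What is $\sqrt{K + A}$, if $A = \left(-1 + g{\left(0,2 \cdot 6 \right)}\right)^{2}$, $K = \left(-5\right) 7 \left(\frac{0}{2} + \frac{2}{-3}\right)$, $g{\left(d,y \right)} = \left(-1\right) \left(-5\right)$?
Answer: $\frac{\sqrt{354}}{3} \approx 6.2716$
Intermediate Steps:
$g{\left(d,y \right)} = 5$
$K = \frac{70}{3}$ ($K = - 35 \left(0 \cdot \frac{1}{2} + 2 \left(- \frac{1}{3}\right)\right) = - 35 \left(0 - \frac{2}{3}\right) = \left(-35\right) \left(- \frac{2}{3}\right) = \frac{70}{3} \approx 23.333$)
$A = 16$ ($A = \left(-1 + 5\right)^{2} = 4^{2} = 16$)
$\sqrt{K + A} = \sqrt{\frac{70}{3} + 16} = \sqrt{\frac{118}{3}} = \frac{\sqrt{354}}{3}$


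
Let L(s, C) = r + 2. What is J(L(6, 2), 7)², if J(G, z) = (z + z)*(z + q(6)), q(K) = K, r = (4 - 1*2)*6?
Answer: 33124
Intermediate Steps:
r = 12 (r = (4 - 2)*6 = 2*6 = 12)
L(s, C) = 14 (L(s, C) = 12 + 2 = 14)
J(G, z) = 2*z*(6 + z) (J(G, z) = (z + z)*(z + 6) = (2*z)*(6 + z) = 2*z*(6 + z))
J(L(6, 2), 7)² = (2*7*(6 + 7))² = (2*7*13)² = 182² = 33124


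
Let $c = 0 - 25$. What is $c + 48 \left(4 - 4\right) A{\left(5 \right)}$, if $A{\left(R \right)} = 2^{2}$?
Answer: $-25$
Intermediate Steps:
$A{\left(R \right)} = 4$
$c = -25$
$c + 48 \left(4 - 4\right) A{\left(5 \right)} = -25 + 48 \left(4 - 4\right) 4 = -25 + 48 \cdot 0 \cdot 4 = -25 + 48 \cdot 0 = -25 + 0 = -25$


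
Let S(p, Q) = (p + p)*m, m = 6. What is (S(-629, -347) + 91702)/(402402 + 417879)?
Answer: 12022/117183 ≈ 0.10259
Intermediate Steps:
S(p, Q) = 12*p (S(p, Q) = (p + p)*6 = (2*p)*6 = 12*p)
(S(-629, -347) + 91702)/(402402 + 417879) = (12*(-629) + 91702)/(402402 + 417879) = (-7548 + 91702)/820281 = 84154*(1/820281) = 12022/117183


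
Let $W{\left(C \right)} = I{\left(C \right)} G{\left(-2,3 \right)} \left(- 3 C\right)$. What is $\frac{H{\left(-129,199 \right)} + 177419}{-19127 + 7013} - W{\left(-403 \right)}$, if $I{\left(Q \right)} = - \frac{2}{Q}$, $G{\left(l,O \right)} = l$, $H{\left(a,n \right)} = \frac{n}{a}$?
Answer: $- \frac{2067190}{781353} \approx -2.6457$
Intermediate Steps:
$W{\left(C \right)} = -12$ ($W{\left(C \right)} = - \frac{2}{C} \left(-2\right) \left(- 3 C\right) = \frac{4}{C} \left(- 3 C\right) = -12$)
$\frac{H{\left(-129,199 \right)} + 177419}{-19127 + 7013} - W{\left(-403 \right)} = \frac{\frac{199}{-129} + 177419}{-19127 + 7013} - -12 = \frac{199 \left(- \frac{1}{129}\right) + 177419}{-12114} + 12 = \left(- \frac{199}{129} + 177419\right) \left(- \frac{1}{12114}\right) + 12 = \frac{22886852}{129} \left(- \frac{1}{12114}\right) + 12 = - \frac{11443426}{781353} + 12 = - \frac{2067190}{781353}$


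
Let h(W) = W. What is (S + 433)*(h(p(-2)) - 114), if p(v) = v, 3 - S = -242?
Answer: -78648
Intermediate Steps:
S = 245 (S = 3 - 1*(-242) = 3 + 242 = 245)
(S + 433)*(h(p(-2)) - 114) = (245 + 433)*(-2 - 114) = 678*(-116) = -78648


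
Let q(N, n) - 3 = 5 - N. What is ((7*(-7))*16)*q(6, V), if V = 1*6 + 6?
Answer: -1568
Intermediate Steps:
V = 12 (V = 6 + 6 = 12)
q(N, n) = 8 - N (q(N, n) = 3 + (5 - N) = 8 - N)
((7*(-7))*16)*q(6, V) = ((7*(-7))*16)*(8 - 1*6) = (-49*16)*(8 - 6) = -784*2 = -1568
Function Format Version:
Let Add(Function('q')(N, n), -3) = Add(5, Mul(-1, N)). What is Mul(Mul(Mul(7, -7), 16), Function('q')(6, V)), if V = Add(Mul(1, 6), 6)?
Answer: -1568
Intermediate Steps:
V = 12 (V = Add(6, 6) = 12)
Function('q')(N, n) = Add(8, Mul(-1, N)) (Function('q')(N, n) = Add(3, Add(5, Mul(-1, N))) = Add(8, Mul(-1, N)))
Mul(Mul(Mul(7, -7), 16), Function('q')(6, V)) = Mul(Mul(Mul(7, -7), 16), Add(8, Mul(-1, 6))) = Mul(Mul(-49, 16), Add(8, -6)) = Mul(-784, 2) = -1568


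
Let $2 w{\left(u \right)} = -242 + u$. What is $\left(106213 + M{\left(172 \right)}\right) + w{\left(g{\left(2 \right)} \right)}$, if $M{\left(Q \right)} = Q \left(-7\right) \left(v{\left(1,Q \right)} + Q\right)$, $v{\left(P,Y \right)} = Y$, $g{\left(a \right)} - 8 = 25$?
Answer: $- \frac{616135}{2} \approx -3.0807 \cdot 10^{5}$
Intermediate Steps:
$g{\left(a \right)} = 33$ ($g{\left(a \right)} = 8 + 25 = 33$)
$w{\left(u \right)} = -121 + \frac{u}{2}$ ($w{\left(u \right)} = \frac{-242 + u}{2} = -121 + \frac{u}{2}$)
$M{\left(Q \right)} = - 14 Q^{2}$ ($M{\left(Q \right)} = Q \left(-7\right) \left(Q + Q\right) = - 7 Q 2 Q = - 14 Q^{2}$)
$\left(106213 + M{\left(172 \right)}\right) + w{\left(g{\left(2 \right)} \right)} = \left(106213 - 14 \cdot 172^{2}\right) + \left(-121 + \frac{1}{2} \cdot 33\right) = \left(106213 - 414176\right) + \left(-121 + \frac{33}{2}\right) = \left(106213 - 414176\right) - \frac{209}{2} = -307963 - \frac{209}{2} = - \frac{616135}{2}$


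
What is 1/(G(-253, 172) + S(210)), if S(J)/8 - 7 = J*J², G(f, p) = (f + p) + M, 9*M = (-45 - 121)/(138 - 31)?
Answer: 963/71346719759 ≈ 1.3497e-8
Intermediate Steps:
M = -166/963 (M = ((-45 - 121)/(138 - 31))/9 = (-166/107)/9 = (-166*1/107)/9 = (⅑)*(-166/107) = -166/963 ≈ -0.17238)
G(f, p) = -166/963 + f + p (G(f, p) = (f + p) - 166/963 = -166/963 + f + p)
S(J) = 56 + 8*J³ (S(J) = 56 + 8*(J*J²) = 56 + 8*J³)
1/(G(-253, 172) + S(210)) = 1/((-166/963 - 253 + 172) + (56 + 8*210³)) = 1/(-78169/963 + (56 + 8*9261000)) = 1/(-78169/963 + (56 + 74088000)) = 1/(-78169/963 + 74088056) = 1/(71346719759/963) = 963/71346719759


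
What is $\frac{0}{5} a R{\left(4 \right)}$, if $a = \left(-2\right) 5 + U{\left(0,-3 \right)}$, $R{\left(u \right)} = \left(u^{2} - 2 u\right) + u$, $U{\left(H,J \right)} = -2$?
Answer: $0$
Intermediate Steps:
$R{\left(u \right)} = u^{2} - u$
$a = -12$ ($a = \left(-2\right) 5 - 2 = -10 - 2 = -12$)
$\frac{0}{5} a R{\left(4 \right)} = \frac{0}{5} \left(-12\right) 4 \left(-1 + 4\right) = 0 \cdot \frac{1}{5} \left(-12\right) 4 \cdot 3 = 0 \left(-12\right) 12 = 0 \cdot 12 = 0$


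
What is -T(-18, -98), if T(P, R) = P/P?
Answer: -1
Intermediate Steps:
T(P, R) = 1
-T(-18, -98) = -1*1 = -1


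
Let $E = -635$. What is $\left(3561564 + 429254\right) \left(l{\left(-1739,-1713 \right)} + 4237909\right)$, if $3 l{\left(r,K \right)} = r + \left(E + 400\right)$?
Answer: $16910097561318$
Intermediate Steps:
$l{\left(r,K \right)} = - \frac{235}{3} + \frac{r}{3}$ ($l{\left(r,K \right)} = \frac{r + \left(-635 + 400\right)}{3} = \frac{r - 235}{3} = \frac{-235 + r}{3} = - \frac{235}{3} + \frac{r}{3}$)
$\left(3561564 + 429254\right) \left(l{\left(-1739,-1713 \right)} + 4237909\right) = \left(3561564 + 429254\right) \left(\left(- \frac{235}{3} + \frac{1}{3} \left(-1739\right)\right) + 4237909\right) = 3990818 \left(\left(- \frac{235}{3} - \frac{1739}{3}\right) + 4237909\right) = 3990818 \left(-658 + 4237909\right) = 3990818 \cdot 4237251 = 16910097561318$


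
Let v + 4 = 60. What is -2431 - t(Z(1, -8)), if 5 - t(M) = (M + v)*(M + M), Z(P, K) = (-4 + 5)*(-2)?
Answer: -2652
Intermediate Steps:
v = 56 (v = -4 + 60 = 56)
Z(P, K) = -2 (Z(P, K) = 1*(-2) = -2)
t(M) = 5 - 2*M*(56 + M) (t(M) = 5 - (M + 56)*(M + M) = 5 - (56 + M)*2*M = 5 - 2*M*(56 + M))
-2431 - t(Z(1, -8)) = -2431 - (5 - 112*(-2) - 2*(-2)²) = -2431 - (5 + 224 - 2*4) = -2431 - (5 + 224 - 8) = -2431 - 1*221 = -2431 - 221 = -2652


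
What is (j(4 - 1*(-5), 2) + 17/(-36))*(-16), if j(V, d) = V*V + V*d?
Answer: -14188/9 ≈ -1576.4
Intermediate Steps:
j(V, d) = V² + V*d
(j(4 - 1*(-5), 2) + 17/(-36))*(-16) = ((4 - 1*(-5))*((4 - 1*(-5)) + 2) + 17/(-36))*(-16) = ((4 + 5)*((4 + 5) + 2) + 17*(-1/36))*(-16) = (9*(9 + 2) - 17/36)*(-16) = (9*11 - 17/36)*(-16) = (99 - 17/36)*(-16) = (3547/36)*(-16) = -14188/9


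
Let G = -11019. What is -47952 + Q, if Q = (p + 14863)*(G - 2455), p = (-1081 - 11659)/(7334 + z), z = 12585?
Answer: -3989843348106/19919 ≈ -2.0030e+8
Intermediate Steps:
p = -12740/19919 (p = (-1081 - 11659)/(7334 + 12585) = -12740/19919 ≈ -0.63959)
Q = -3988888192218/19919 (Q = (-12740/19919 + 14863)*(-11019 - 2455) = (296043357/19919)*(-13474) = -3988888192218/19919 ≈ -2.0026e+8)
-47952 + Q = -47952 - 3988888192218/19919 = -3989843348106/19919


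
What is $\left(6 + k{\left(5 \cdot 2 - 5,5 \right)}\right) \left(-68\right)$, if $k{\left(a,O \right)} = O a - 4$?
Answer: $-1836$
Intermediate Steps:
$k{\left(a,O \right)} = -4 + O a$
$\left(6 + k{\left(5 \cdot 2 - 5,5 \right)}\right) \left(-68\right) = \left(6 - \left(4 - 5 \left(5 \cdot 2 - 5\right)\right)\right) \left(-68\right) = \left(6 - \left(4 - 5 \left(10 - 5\right)\right)\right) \left(-68\right) = \left(6 + \left(-4 + 5 \cdot 5\right)\right) \left(-68\right) = \left(6 + \left(-4 + 25\right)\right) \left(-68\right) = \left(6 + 21\right) \left(-68\right) = 27 \left(-68\right) = -1836$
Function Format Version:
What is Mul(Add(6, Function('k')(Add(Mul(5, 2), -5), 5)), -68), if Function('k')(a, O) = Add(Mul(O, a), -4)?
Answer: -1836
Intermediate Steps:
Function('k')(a, O) = Add(-4, Mul(O, a))
Mul(Add(6, Function('k')(Add(Mul(5, 2), -5), 5)), -68) = Mul(Add(6, Add(-4, Mul(5, Add(Mul(5, 2), -5)))), -68) = Mul(Add(6, Add(-4, Mul(5, Add(10, -5)))), -68) = Mul(Add(6, Add(-4, Mul(5, 5))), -68) = Mul(Add(6, Add(-4, 25)), -68) = Mul(Add(6, 21), -68) = Mul(27, -68) = -1836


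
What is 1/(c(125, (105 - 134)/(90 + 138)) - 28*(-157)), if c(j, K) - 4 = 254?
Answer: 1/4654 ≈ 0.00021487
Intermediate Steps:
c(j, K) = 258 (c(j, K) = 4 + 254 = 258)
1/(c(125, (105 - 134)/(90 + 138)) - 28*(-157)) = 1/(258 - 28*(-157)) = 1/(258 + 4396) = 1/4654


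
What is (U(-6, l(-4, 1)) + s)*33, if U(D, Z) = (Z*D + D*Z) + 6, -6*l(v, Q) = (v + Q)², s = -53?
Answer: -957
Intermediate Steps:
l(v, Q) = -(Q + v)²/6 (l(v, Q) = -(v + Q)²/6 = -(Q + v)²/6)
U(D, Z) = 6 + 2*D*Z (U(D, Z) = (D*Z + D*Z) + 6 = 2*D*Z + 6 = 6 + 2*D*Z)
(U(-6, l(-4, 1)) + s)*33 = ((6 + 2*(-6)*(-(1 - 4)²/6)) - 53)*33 = ((6 + 2*(-6)*(-⅙*(-3)²)) - 53)*33 = ((6 + 2*(-6)*(-⅙*9)) - 53)*33 = ((6 + 2*(-6)*(-3/2)) - 53)*33 = ((6 + 18) - 53)*33 = (24 - 53)*33 = -29*33 = -957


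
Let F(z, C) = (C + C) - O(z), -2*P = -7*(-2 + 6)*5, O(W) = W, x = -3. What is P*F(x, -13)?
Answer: -1610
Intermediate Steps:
P = 70 (P = -(-7*(-2 + 6))*5/2 = -(-7*4)*5/2 = -(-14)*5 = -½*(-140) = 70)
F(z, C) = -z + 2*C (F(z, C) = (C + C) - z = 2*C - z = -z + 2*C)
P*F(x, -13) = 70*(-1*(-3) + 2*(-13)) = 70*(3 - 26) = 70*(-23) = -1610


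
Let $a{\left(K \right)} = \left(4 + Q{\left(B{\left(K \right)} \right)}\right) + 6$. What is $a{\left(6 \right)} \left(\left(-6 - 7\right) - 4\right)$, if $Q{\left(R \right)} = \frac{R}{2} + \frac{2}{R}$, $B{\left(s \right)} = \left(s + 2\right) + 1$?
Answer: $- \frac{4505}{18} \approx -250.28$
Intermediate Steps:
$B{\left(s \right)} = 3 + s$ ($B{\left(s \right)} = \left(2 + s\right) + 1 = 3 + s$)
$Q{\left(R \right)} = \frac{R}{2} + \frac{2}{R}$ ($Q{\left(R \right)} = R \frac{1}{2} + \frac{2}{R} = \frac{R}{2} + \frac{2}{R}$)
$a{\left(K \right)} = \frac{23}{2} + \frac{K}{2} + \frac{2}{3 + K}$ ($a{\left(K \right)} = \left(4 + \left(\frac{3 + K}{2} + \frac{2}{3 + K}\right)\right) + 6 = \left(4 + \left(\left(\frac{3}{2} + \frac{K}{2}\right) + \frac{2}{3 + K}\right)\right) + 6 = \left(4 + \left(\frac{3}{2} + \frac{K}{2} + \frac{2}{3 + K}\right)\right) + 6 = \left(\frac{11}{2} + \frac{K}{2} + \frac{2}{3 + K}\right) + 6 = \frac{23}{2} + \frac{K}{2} + \frac{2}{3 + K}$)
$a{\left(6 \right)} \left(\left(-6 - 7\right) - 4\right) = \frac{4 + \left(3 + 6\right) \left(23 + 6\right)}{2 \left(3 + 6\right)} \left(\left(-6 - 7\right) - 4\right) = \frac{4 + 9 \cdot 29}{2 \cdot 9} \left(-13 - 4\right) = \frac{1}{2} \cdot \frac{1}{9} \left(4 + 261\right) \left(-17\right) = \frac{1}{2} \cdot \frac{1}{9} \cdot 265 \left(-17\right) = \frac{265}{18} \left(-17\right) = - \frac{4505}{18}$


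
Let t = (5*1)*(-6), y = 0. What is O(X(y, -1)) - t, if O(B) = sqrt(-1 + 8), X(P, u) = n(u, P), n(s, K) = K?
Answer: 30 + sqrt(7) ≈ 32.646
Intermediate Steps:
t = -30 (t = 5*(-6) = -30)
X(P, u) = P
O(B) = sqrt(7)
O(X(y, -1)) - t = sqrt(7) - 1*(-30) = sqrt(7) + 30 = 30 + sqrt(7)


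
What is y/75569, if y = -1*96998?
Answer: -96998/75569 ≈ -1.2836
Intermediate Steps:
y = -96998
y/75569 = -96998/75569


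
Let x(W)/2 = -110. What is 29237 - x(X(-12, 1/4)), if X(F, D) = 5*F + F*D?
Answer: 29457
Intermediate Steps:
X(F, D) = 5*F + D*F
x(W) = -220 (x(W) = 2*(-110) = -220)
29237 - x(X(-12, 1/4)) = 29237 - 1*(-220) = 29237 + 220 = 29457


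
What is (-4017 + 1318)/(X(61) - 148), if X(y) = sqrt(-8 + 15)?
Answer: 399452/21897 + 2699*sqrt(7)/21897 ≈ 18.568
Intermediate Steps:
X(y) = sqrt(7)
(-4017 + 1318)/(X(61) - 148) = (-4017 + 1318)/(sqrt(7) - 148) = -2699/(-148 + sqrt(7))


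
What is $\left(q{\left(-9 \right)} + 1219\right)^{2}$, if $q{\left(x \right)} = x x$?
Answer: $1690000$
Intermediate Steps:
$q{\left(x \right)} = x^{2}$
$\left(q{\left(-9 \right)} + 1219\right)^{2} = \left(\left(-9\right)^{2} + 1219\right)^{2} = \left(81 + 1219\right)^{2} = 1300^{2} = 1690000$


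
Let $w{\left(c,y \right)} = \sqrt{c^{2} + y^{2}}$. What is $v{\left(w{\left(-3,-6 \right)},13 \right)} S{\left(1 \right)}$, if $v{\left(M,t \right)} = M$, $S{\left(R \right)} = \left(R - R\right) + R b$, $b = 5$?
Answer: $15 \sqrt{5} \approx 33.541$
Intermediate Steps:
$S{\left(R \right)} = 5 R$ ($S{\left(R \right)} = \left(R - R\right) + R 5 = 0 + 5 R = 5 R$)
$v{\left(w{\left(-3,-6 \right)},13 \right)} S{\left(1 \right)} = \sqrt{\left(-3\right)^{2} + \left(-6\right)^{2}} \cdot 5 \cdot 1 = \sqrt{9 + 36} \cdot 5 = \sqrt{45} \cdot 5 = 3 \sqrt{5} \cdot 5 = 15 \sqrt{5}$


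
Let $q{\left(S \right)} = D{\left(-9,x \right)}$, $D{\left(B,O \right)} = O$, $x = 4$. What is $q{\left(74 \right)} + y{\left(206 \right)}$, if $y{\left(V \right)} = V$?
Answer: $210$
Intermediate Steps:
$q{\left(S \right)} = 4$
$q{\left(74 \right)} + y{\left(206 \right)} = 4 + 206 = 210$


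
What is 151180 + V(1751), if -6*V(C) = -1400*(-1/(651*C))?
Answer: 73855814120/488529 ≈ 1.5118e+5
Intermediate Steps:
V(C) = -100/(279*C) (V(C) = -(-700)/(3*((-651*C))) = -(-700)*(-1/(651*C))/3 = -100/(279*C))
151180 + V(1751) = 151180 - 100/279/1751 = 151180 - 100/279*1/1751 = 151180 - 100/488529 = 73855814120/488529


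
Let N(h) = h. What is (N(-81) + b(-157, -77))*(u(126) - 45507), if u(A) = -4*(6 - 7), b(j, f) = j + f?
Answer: 14333445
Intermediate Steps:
b(j, f) = f + j
u(A) = 4 (u(A) = -4*(-1) = 4)
(N(-81) + b(-157, -77))*(u(126) - 45507) = (-81 + (-77 - 157))*(4 - 45507) = (-81 - 234)*(-45503) = -315*(-45503) = 14333445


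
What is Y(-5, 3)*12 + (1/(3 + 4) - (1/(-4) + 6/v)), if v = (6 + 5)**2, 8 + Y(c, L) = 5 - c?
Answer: 82475/3388 ≈ 24.343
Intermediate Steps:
Y(c, L) = -3 - c (Y(c, L) = -8 + (5 - c) = -3 - c)
v = 121 (v = 11**2 = 121)
Y(-5, 3)*12 + (1/(3 + 4) - (1/(-4) + 6/v)) = (-3 - 1*(-5))*12 + (1/(3 + 4) - (1/(-4) + 6/121)) = (-3 + 5)*12 + (1/7 - (1*(-1/4) + 6*(1/121))) = 2*12 + (1/7 - (-1/4 + 6/121)) = 24 + (1/7 - 1*(-97/484)) = 24 + (1/7 + 97/484) = 24 + 1163/3388 = 82475/3388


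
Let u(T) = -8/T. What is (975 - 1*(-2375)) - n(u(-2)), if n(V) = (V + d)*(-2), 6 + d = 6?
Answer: 3358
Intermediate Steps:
d = 0 (d = -6 + 6 = 0)
n(V) = -2*V (n(V) = (V + 0)*(-2) = V*(-2) = -2*V)
(975 - 1*(-2375)) - n(u(-2)) = (975 - 1*(-2375)) - (-2)*(-8/(-2)) = (975 + 2375) - (-2)*(-8*(-1/2)) = 3350 - (-2)*4 = 3350 - 1*(-8) = 3350 + 8 = 3358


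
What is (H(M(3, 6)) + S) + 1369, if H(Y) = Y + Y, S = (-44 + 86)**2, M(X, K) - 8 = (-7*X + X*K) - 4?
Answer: 3135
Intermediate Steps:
M(X, K) = 4 - 7*X + K*X (M(X, K) = 8 + ((-7*X + X*K) - 4) = 8 + ((-7*X + K*X) - 4) = 8 + (-4 - 7*X + K*X) = 4 - 7*X + K*X)
S = 1764 (S = 42**2 = 1764)
H(Y) = 2*Y
(H(M(3, 6)) + S) + 1369 = (2*(4 - 7*3 + 6*3) + 1764) + 1369 = (2*(4 - 21 + 18) + 1764) + 1369 = (2*1 + 1764) + 1369 = (2 + 1764) + 1369 = 1766 + 1369 = 3135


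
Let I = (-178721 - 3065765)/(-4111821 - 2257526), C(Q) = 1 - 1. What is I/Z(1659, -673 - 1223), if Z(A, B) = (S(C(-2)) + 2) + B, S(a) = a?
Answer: -1622243/6031771609 ≈ -0.00026895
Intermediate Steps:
C(Q) = 0
Z(A, B) = 2 + B (Z(A, B) = (0 + 2) + B = 2 + B)
I = 3244486/6369347 (I = -3244486/(-6369347) = -3244486*(-1/6369347) = 3244486/6369347 ≈ 0.50939)
I/Z(1659, -673 - 1223) = 3244486/(6369347*(2 + (-673 - 1223))) = 3244486/(6369347*(2 - 1896)) = (3244486/6369347)/(-1894) = (3244486/6369347)*(-1/1894) = -1622243/6031771609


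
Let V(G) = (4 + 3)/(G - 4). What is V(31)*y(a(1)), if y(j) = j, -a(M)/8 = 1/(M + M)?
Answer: -28/27 ≈ -1.0370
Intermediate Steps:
a(M) = -4/M (a(M) = -8/(M + M) = -8*1/(2*M) = -4/M)
V(G) = 7/(-4 + G)
V(31)*y(a(1)) = (7/(-4 + 31))*(-4/1) = (7/27)*(-4*1) = (7*(1/27))*(-4) = (7/27)*(-4) = -28/27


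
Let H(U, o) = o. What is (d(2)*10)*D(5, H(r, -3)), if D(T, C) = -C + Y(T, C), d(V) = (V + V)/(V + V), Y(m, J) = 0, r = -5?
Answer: 30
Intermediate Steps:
d(V) = 1 (d(V) = (2*V)/((2*V)) = (2*V)*(1/(2*V)) = 1)
D(T, C) = -C (D(T, C) = -C + 0 = -C)
(d(2)*10)*D(5, H(r, -3)) = (1*10)*(-1*(-3)) = 10*3 = 30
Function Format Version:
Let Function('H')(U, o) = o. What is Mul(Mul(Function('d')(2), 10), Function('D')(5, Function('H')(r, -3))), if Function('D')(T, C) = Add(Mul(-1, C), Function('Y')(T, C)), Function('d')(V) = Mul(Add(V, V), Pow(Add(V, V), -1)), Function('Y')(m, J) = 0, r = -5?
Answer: 30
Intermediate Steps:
Function('d')(V) = 1 (Function('d')(V) = Mul(Mul(2, V), Pow(Mul(2, V), -1)) = Mul(Mul(2, V), Mul(Rational(1, 2), Pow(V, -1))) = 1)
Function('D')(T, C) = Mul(-1, C) (Function('D')(T, C) = Add(Mul(-1, C), 0) = Mul(-1, C))
Mul(Mul(Function('d')(2), 10), Function('D')(5, Function('H')(r, -3))) = Mul(Mul(1, 10), Mul(-1, -3)) = Mul(10, 3) = 30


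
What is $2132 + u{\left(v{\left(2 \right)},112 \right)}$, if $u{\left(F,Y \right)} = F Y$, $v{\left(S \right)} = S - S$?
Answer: $2132$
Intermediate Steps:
$v{\left(S \right)} = 0$
$2132 + u{\left(v{\left(2 \right)},112 \right)} = 2132 + 0 \cdot 112 = 2132 + 0 = 2132$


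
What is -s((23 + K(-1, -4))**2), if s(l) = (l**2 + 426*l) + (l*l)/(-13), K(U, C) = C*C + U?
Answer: -33018504/13 ≈ -2.5399e+6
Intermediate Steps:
K(U, C) = U + C**2 (K(U, C) = C**2 + U = U + C**2)
s(l) = 426*l + 12*l**2/13 (s(l) = (l**2 + 426*l) + l**2*(-1/13) = (l**2 + 426*l) - l**2/13 = 426*l + 12*l**2/13)
-s((23 + K(-1, -4))**2) = -6*(23 + (-1 + (-4)**2))**2*(923 + 2*(23 + (-1 + (-4)**2))**2)/13 = -6*(23 + (-1 + 16))**2*(923 + 2*(23 + (-1 + 16))**2)/13 = -6*(23 + 15)**2*(923 + 2*(23 + 15)**2)/13 = -6*38**2*(923 + 2*38**2)/13 = -6*1444*(923 + 2*1444)/13 = -6*1444*(923 + 2888)/13 = -6*1444*3811/13 = -1*33018504/13 = -33018504/13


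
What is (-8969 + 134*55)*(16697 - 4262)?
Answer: -19883565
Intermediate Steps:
(-8969 + 134*55)*(16697 - 4262) = (-8969 + 7370)*12435 = -1599*12435 = -19883565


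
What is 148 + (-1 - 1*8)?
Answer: 139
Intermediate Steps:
148 + (-1 - 1*8) = 148 + (-1 - 8) = 148 - 9 = 139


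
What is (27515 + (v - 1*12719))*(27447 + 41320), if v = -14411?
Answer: 26475295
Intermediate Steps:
(27515 + (v - 1*12719))*(27447 + 41320) = (27515 + (-14411 - 1*12719))*(27447 + 41320) = (27515 + (-14411 - 12719))*68767 = (27515 - 27130)*68767 = 385*68767 = 26475295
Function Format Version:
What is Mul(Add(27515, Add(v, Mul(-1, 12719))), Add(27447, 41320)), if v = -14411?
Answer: 26475295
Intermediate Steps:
Mul(Add(27515, Add(v, Mul(-1, 12719))), Add(27447, 41320)) = Mul(Add(27515, Add(-14411, Mul(-1, 12719))), Add(27447, 41320)) = Mul(Add(27515, Add(-14411, -12719)), 68767) = Mul(Add(27515, -27130), 68767) = Mul(385, 68767) = 26475295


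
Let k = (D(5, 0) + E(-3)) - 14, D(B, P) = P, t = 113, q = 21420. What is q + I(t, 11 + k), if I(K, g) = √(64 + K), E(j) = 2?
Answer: 21420 + √177 ≈ 21433.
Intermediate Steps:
k = -12 (k = (0 + 2) - 14 = 2 - 14 = -12)
q + I(t, 11 + k) = 21420 + √(64 + 113) = 21420 + √177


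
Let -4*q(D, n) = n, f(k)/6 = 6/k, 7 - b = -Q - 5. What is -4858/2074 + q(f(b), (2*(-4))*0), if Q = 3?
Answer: -2429/1037 ≈ -2.3423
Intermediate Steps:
b = 15 (b = 7 - (-1*3 - 5) = 7 - (-3 - 5) = 7 - 1*(-8) = 7 + 8 = 15)
f(k) = 36/k (f(k) = 6*(6/k) = 36/k)
q(D, n) = -n/4
-4858/2074 + q(f(b), (2*(-4))*0) = -4858/2074 - 2*(-4)*0/4 = -4858*1/2074 - (-2)*0 = -2429/1037 - 1/4*0 = -2429/1037 + 0 = -2429/1037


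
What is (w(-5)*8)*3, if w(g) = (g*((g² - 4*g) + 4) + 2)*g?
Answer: 29160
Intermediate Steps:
w(g) = g*(2 + g*(4 + g² - 4*g)) (w(g) = (g*(4 + g² - 4*g) + 2)*g = (2 + g*(4 + g² - 4*g))*g = g*(2 + g*(4 + g² - 4*g)))
(w(-5)*8)*3 = (-5*(2 + (-5)³ - 4*(-5)² + 4*(-5))*8)*3 = (-5*(2 - 125 - 4*25 - 20)*8)*3 = (-5*(2 - 125 - 100 - 20)*8)*3 = (-5*(-243)*8)*3 = (1215*8)*3 = 9720*3 = 29160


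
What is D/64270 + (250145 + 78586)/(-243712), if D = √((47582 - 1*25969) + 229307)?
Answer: -328731/243712 + 3*√6970/32135 ≈ -1.3411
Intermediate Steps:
D = 6*√6970 (D = √((47582 - 25969) + 229307) = √(21613 + 229307) = √250920 = 6*√6970 ≈ 500.92)
D/64270 + (250145 + 78586)/(-243712) = (6*√6970)/64270 + (250145 + 78586)/(-243712) = (6*√6970)*(1/64270) + 328731*(-1/243712) = 3*√6970/32135 - 328731/243712 = -328731/243712 + 3*√6970/32135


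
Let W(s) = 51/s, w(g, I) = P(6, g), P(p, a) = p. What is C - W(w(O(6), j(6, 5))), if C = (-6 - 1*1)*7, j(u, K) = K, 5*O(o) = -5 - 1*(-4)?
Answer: -115/2 ≈ -57.500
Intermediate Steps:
O(o) = -1/5 (O(o) = (-5 - 1*(-4))/5 = (-5 + 4)/5 = (1/5)*(-1) = -1/5)
w(g, I) = 6
C = -49 (C = (-6 - 1)*7 = -7*7 = -49)
C - W(w(O(6), j(6, 5))) = -49 - 51/6 = -49 - 1*17/2 = -49 - 17/2 = -115/2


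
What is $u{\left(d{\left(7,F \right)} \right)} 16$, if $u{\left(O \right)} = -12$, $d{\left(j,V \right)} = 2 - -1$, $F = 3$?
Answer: $-192$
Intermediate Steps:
$d{\left(j,V \right)} = 3$ ($d{\left(j,V \right)} = 2 + 1 = 3$)
$u{\left(d{\left(7,F \right)} \right)} 16 = \left(-12\right) 16 = -192$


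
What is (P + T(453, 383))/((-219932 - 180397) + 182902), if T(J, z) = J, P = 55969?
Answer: -56422/217427 ≈ -0.25950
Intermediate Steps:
(P + T(453, 383))/((-219932 - 180397) + 182902) = (55969 + 453)/((-219932 - 180397) + 182902) = 56422/(-400329 + 182902) = 56422/(-217427) = 56422*(-1/217427) = -56422/217427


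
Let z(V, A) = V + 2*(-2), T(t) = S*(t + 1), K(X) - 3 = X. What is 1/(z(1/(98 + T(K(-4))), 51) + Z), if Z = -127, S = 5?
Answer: -98/12837 ≈ -0.0076342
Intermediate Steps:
K(X) = 3 + X
T(t) = 5 + 5*t (T(t) = 5*(t + 1) = 5*(1 + t) = 5 + 5*t)
z(V, A) = -4 + V (z(V, A) = V - 4 = -4 + V)
1/(z(1/(98 + T(K(-4))), 51) + Z) = 1/((-4 + 1/(98 + (5 + 5*(3 - 4)))) - 127) = 1/((-4 + 1/(98 + (5 + 5*(-1)))) - 127) = 1/((-4 + 1/(98 + (5 - 5))) - 127) = 1/((-4 + 1/(98 + 0)) - 127) = 1/((-4 + 1/98) - 127) = 1/(-391/98 - 127) = 1/(-12837/98) = -98/12837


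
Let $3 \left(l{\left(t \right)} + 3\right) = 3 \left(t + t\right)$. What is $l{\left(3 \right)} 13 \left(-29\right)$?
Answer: $-1131$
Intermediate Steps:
$l{\left(t \right)} = -3 + 2 t$ ($l{\left(t \right)} = -3 + \frac{3 \left(t + t\right)}{3} = -3 + \frac{3 \cdot 2 t}{3} = -3 + \frac{6 t}{3} = -3 + 2 t$)
$l{\left(3 \right)} 13 \left(-29\right) = \left(-3 + 2 \cdot 3\right) 13 \left(-29\right) = \left(-3 + 6\right) 13 \left(-29\right) = 3 \cdot 13 \left(-29\right) = 39 \left(-29\right) = -1131$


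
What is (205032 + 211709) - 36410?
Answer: 380331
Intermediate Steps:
(205032 + 211709) - 36410 = 416741 - 36410 = 380331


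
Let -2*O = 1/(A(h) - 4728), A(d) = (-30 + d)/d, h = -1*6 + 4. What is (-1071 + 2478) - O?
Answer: 13259567/9424 ≈ 1407.0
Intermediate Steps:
h = -2 (h = -6 + 4 = -2)
A(d) = (-30 + d)/d
O = 1/9424 (O = -1/(2*((-30 - 2)/(-2) - 4728)) = -1/(2*(-½*(-32) - 4728)) = -1/(2*(16 - 4728)) = -½/(-4712) = -½*(-1/4712) = 1/9424 ≈ 0.00010611)
(-1071 + 2478) - O = (-1071 + 2478) - 1*1/9424 = 1407 - 1/9424 = 13259567/9424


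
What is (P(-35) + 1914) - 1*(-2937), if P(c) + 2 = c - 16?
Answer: 4798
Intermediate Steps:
P(c) = -18 + c (P(c) = -2 + (c - 16) = -2 + (-16 + c) = -18 + c)
(P(-35) + 1914) - 1*(-2937) = ((-18 - 35) + 1914) - 1*(-2937) = (-53 + 1914) + 2937 = 1861 + 2937 = 4798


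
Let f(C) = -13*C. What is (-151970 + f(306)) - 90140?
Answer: -246088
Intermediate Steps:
(-151970 + f(306)) - 90140 = (-151970 - 13*306) - 90140 = (-151970 - 3978) - 90140 = -155948 - 90140 = -246088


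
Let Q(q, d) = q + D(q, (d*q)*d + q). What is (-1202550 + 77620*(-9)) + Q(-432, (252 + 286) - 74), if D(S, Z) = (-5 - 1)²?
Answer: -1901526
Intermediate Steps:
D(S, Z) = 36 (D(S, Z) = (-6)² = 36)
Q(q, d) = 36 + q (Q(q, d) = q + 36 = 36 + q)
(-1202550 + 77620*(-9)) + Q(-432, (252 + 286) - 74) = (-1202550 + 77620*(-9)) + (36 - 432) = (-1202550 - 698580) - 396 = -1901130 - 396 = -1901526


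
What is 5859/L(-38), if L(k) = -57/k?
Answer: 3906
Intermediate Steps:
5859/L(-38) = 5859/((-57/(-38))) = 5859/((-57*(-1/38))) = 5859/(3/2) = 5859*(⅔) = 3906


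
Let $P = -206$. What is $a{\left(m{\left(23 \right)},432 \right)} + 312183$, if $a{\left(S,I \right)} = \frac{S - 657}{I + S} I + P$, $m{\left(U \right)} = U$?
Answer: $\frac{141675647}{455} \approx 3.1138 \cdot 10^{5}$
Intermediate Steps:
$a{\left(S,I \right)} = -206 + \frac{I \left(-657 + S\right)}{I + S}$ ($a{\left(S,I \right)} = \frac{S - 657}{I + S} I - 206 = \frac{-657 + S}{I + S} I - 206 = \frac{I \left(-657 + S\right)}{I + S} - 206 = -206 + \frac{I \left(-657 + S\right)}{I + S}$)
$a{\left(m{\left(23 \right)},432 \right)} + 312183 = \frac{\left(-863\right) 432 - 4738 + 432 \cdot 23}{432 + 23} + 312183 = \frac{-372816 - 4738 + 9936}{455} + 312183 = \frac{1}{455} \left(-367618\right) + 312183 = - \frac{367618}{455} + 312183 = \frac{141675647}{455}$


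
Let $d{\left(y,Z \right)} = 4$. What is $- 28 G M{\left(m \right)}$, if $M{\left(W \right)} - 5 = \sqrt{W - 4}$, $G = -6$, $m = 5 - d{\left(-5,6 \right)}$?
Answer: $840 + 168 i \sqrt{3} \approx 840.0 + 290.98 i$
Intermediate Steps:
$m = 1$ ($m = 5 - 4 = 1$)
$M{\left(W \right)} = 5 + \sqrt{-4 + W}$ ($M{\left(W \right)} = 5 + \sqrt{W - 4} = 5 + \sqrt{-4 + W}$)
$- 28 G M{\left(m \right)} = \left(-28\right) \left(-6\right) \left(5 + \sqrt{-4 + 1}\right) = 168 \left(5 + \sqrt{-3}\right) = 168 \left(5 + i \sqrt{3}\right) = 840 + 168 i \sqrt{3}$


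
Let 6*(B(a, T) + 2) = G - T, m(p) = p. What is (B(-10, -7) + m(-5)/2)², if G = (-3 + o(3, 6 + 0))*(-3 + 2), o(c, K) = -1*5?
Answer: 4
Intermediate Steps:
o(c, K) = -5
G = 8 (G = (-3 - 5)*(-3 + 2) = -8*(-1) = 8)
B(a, T) = -⅔ - T/6 (B(a, T) = -2 + (8 - T)/6 = -2 + (4/3 - T/6) = -⅔ - T/6)
(B(-10, -7) + m(-5)/2)² = ((-⅔ - ⅙*(-7)) - 5/2)² = ((-⅔ + 7/6) + (½)*(-5))² = (½ - 5/2)² = (-2)² = 4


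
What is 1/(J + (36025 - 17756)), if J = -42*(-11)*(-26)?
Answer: 1/6257 ≈ 0.00015982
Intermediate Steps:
J = -12012 (J = 462*(-26) = -12012)
1/(J + (36025 - 17756)) = 1/(-12012 + (36025 - 17756)) = 1/(-12012 + 18269) = 1/6257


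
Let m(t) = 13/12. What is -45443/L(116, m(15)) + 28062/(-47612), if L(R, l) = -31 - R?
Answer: 1079753501/3499482 ≈ 308.55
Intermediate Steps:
m(t) = 13/12 (m(t) = 13*(1/12) = 13/12)
-45443/L(116, m(15)) + 28062/(-47612) = -45443/(-31 - 1*116) + 28062/(-47612) = -45443/(-31 - 116) + 28062*(-1/47612) = -45443/(-147) - 14031/23806 = -45443*(-1/147) - 14031/23806 = 45443/147 - 14031/23806 = 1079753501/3499482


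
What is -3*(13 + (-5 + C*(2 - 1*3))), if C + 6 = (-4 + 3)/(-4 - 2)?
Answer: -83/2 ≈ -41.500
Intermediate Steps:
C = -35/6 (C = -6 + (-4 + 3)/(-4 - 2) = -6 - 1/(-6) = -6 - 1*(-1/6) = -6 + 1/6 = -35/6 ≈ -5.8333)
-3*(13 + (-5 + C*(2 - 1*3))) = -3*(13 + (-5 - 35*(2 - 1*3)/6)) = -3*(13 + (-5 - 35*(2 - 3)/6)) = -3*(13 + (-5 - 35/6*(-1))) = -3*(13 + (-5 + 35/6)) = -3*(13 + 5/6) = -3*83/6 = -83/2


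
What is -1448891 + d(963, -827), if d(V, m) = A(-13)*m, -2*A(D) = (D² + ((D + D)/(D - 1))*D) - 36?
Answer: -9827150/7 ≈ -1.4039e+6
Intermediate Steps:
A(D) = 18 - D²/2 - D²/(-1 + D) (A(D) = -((D² + ((D + D)/(D - 1))*D) - 36)/2 = -((D² + ((2*D)/(-1 + D))*D) - 36)/2 = -((D² + (2*D/(-1 + D))*D) - 36)/2 = -((D² + 2*D²/(-1 + D)) - 36)/2 = -(-36 + D² + 2*D²/(-1 + D))/2 = 18 - D²/2 - D²/(-1 + D))
d(V, m) = -381*m/7 (d(V, m) = ((-36 - 1*(-13)² - 1*(-13)³ + 36*(-13))/(2*(-1 - 13)))*m = ((½)*(-36 - 1*169 - 1*(-2197) - 468)/(-14))*m = ((½)*(-1/14)*(-36 - 169 + 2197 - 468))*m = ((½)*(-1/14)*1524)*m = -381*m/7)
-1448891 + d(963, -827) = -1448891 - 381/7*(-827) = -1448891 + 315087/7 = -9827150/7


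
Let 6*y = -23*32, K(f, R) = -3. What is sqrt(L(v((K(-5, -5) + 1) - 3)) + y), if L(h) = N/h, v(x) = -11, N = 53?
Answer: I*sqrt(138831)/33 ≈ 11.291*I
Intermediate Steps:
L(h) = 53/h
y = -368/3 (y = (-23*32)/6 = (1/6)*(-736) = -368/3 ≈ -122.67)
sqrt(L(v((K(-5, -5) + 1) - 3)) + y) = sqrt(53/(-11) - 368/3) = sqrt(53*(-1/11) - 368/3) = sqrt(-53/11 - 368/3) = sqrt(-4207/33) = I*sqrt(138831)/33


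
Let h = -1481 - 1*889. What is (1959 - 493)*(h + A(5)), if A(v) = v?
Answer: -3467090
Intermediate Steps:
h = -2370 (h = -1481 - 889 = -2370)
(1959 - 493)*(h + A(5)) = (1959 - 493)*(-2370 + 5) = 1466*(-2365) = -3467090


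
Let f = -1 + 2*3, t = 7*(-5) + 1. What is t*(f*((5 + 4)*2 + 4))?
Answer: -3740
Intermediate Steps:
t = -34 (t = -35 + 1 = -34)
f = 5 (f = -1 + 6 = 5)
t*(f*((5 + 4)*2 + 4)) = -170*((5 + 4)*2 + 4) = -170*(9*2 + 4) = -170*(18 + 4) = -170*22 = -34*110 = -3740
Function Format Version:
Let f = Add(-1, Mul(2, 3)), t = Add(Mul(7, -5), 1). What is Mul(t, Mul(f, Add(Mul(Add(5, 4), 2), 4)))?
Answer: -3740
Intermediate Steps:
t = -34 (t = Add(-35, 1) = -34)
f = 5 (f = Add(-1, 6) = 5)
Mul(t, Mul(f, Add(Mul(Add(5, 4), 2), 4))) = Mul(-34, Mul(5, Add(Mul(Add(5, 4), 2), 4))) = Mul(-34, Mul(5, Add(Mul(9, 2), 4))) = Mul(-34, Mul(5, Add(18, 4))) = Mul(-34, Mul(5, 22)) = Mul(-34, 110) = -3740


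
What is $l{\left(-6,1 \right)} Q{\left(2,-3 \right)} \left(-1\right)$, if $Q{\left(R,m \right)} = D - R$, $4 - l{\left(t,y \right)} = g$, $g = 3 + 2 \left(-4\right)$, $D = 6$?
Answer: $-36$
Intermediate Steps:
$g = -5$ ($g = 3 - 8 = -5$)
$l{\left(t,y \right)} = 9$ ($l{\left(t,y \right)} = 4 - -5 = 4 + 5 = 9$)
$Q{\left(R,m \right)} = 6 - R$
$l{\left(-6,1 \right)} Q{\left(2,-3 \right)} \left(-1\right) = 9 \left(6 - 2\right) \left(-1\right) = 9 \cdot 4 \left(-1\right) = 36 \left(-1\right) = -36$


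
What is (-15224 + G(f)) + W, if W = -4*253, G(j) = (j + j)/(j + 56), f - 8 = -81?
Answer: -275866/17 ≈ -16227.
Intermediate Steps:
f = -73 (f = 8 - 81 = -73)
G(j) = 2*j/(56 + j) (G(j) = (2*j)/(56 + j) = 2*j/(56 + j))
W = -1012
(-15224 + G(f)) + W = (-15224 + 2*(-73)/(56 - 73)) - 1012 = (-15224 + 2*(-73)/(-17)) - 1012 = (-15224 + 2*(-73)*(-1/17)) - 1012 = (-15224 + 146/17) - 1012 = -258662/17 - 1012 = -275866/17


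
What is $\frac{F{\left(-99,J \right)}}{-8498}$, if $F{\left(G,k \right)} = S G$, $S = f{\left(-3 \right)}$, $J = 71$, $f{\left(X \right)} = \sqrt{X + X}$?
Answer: $\frac{99 i \sqrt{6}}{8498} \approx 0.028536 i$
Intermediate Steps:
$f{\left(X \right)} = \sqrt{2} \sqrt{X}$ ($f{\left(X \right)} = \sqrt{2 X} = \sqrt{2} \sqrt{X}$)
$S = i \sqrt{6}$ ($S = \sqrt{2} \sqrt{-3} = \sqrt{2} i \sqrt{3} = i \sqrt{6} \approx 2.4495 i$)
$F{\left(G,k \right)} = i G \sqrt{6}$ ($F{\left(G,k \right)} = i \sqrt{6} G = i G \sqrt{6}$)
$\frac{F{\left(-99,J \right)}}{-8498} = \frac{i \left(-99\right) \sqrt{6}}{-8498} = - 99 i \sqrt{6} \left(- \frac{1}{8498}\right) = \frac{99 i \sqrt{6}}{8498}$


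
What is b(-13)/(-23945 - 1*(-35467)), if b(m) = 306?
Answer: 153/5761 ≈ 0.026558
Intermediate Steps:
b(-13)/(-23945 - 1*(-35467)) = 306/(-23945 - 1*(-35467)) = 306/(-23945 + 35467) = 306/11522 = 306*(1/11522) = 153/5761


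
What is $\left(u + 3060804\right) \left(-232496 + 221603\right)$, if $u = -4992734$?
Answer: $21044513490$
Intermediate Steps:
$\left(u + 3060804\right) \left(-232496 + 221603\right) = \left(-4992734 + 3060804\right) \left(-232496 + 221603\right) = \left(-1931930\right) \left(-10893\right) = 21044513490$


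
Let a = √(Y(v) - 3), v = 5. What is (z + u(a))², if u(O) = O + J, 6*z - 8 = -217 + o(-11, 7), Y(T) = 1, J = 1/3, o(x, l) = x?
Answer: 11863/9 - 218*I*√2/3 ≈ 1318.1 - 102.77*I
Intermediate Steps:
J = ⅓ ≈ 0.33333
z = -110/3 (z = 4/3 + (-217 - 11)/6 = 4/3 + (⅙)*(-228) = 4/3 - 38 = -110/3 ≈ -36.667)
a = I*√2 (a = √(1 - 3) = √(-2) = I*√2 ≈ 1.4142*I)
u(O) = ⅓ + O (u(O) = O + ⅓ = ⅓ + O)
(z + u(a))² = (-110/3 + (⅓ + I*√2))² = (-109/3 + I*√2)²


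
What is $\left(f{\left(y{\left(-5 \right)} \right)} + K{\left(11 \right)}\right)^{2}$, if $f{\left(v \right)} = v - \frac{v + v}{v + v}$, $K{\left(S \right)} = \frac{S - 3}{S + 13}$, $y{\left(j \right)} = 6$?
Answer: $\frac{256}{9} \approx 28.444$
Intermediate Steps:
$K{\left(S \right)} = \frac{-3 + S}{13 + S}$
$f{\left(v \right)} = -1 + v$ ($f{\left(v \right)} = v - \frac{2 v}{2 v} = v - 2 v \frac{1}{2 v} = v - 1 = -1 + v$)
$\left(f{\left(y{\left(-5 \right)} \right)} + K{\left(11 \right)}\right)^{2} = \left(\left(-1 + 6\right) + \frac{-3 + 11}{13 + 11}\right)^{2} = \left(5 + \frac{1}{24} \cdot 8\right)^{2} = \left(5 + \frac{1}{3}\right)^{2} = \left(\frac{16}{3}\right)^{2} = \frac{256}{9}$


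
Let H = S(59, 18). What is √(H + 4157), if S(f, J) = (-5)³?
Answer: 24*√7 ≈ 63.498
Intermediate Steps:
S(f, J) = -125
H = -125
√(H + 4157) = √(-125 + 4157) = √4032 = 24*√7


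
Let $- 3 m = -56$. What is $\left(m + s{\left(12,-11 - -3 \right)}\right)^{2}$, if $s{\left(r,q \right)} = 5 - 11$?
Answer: $\frac{1444}{9} \approx 160.44$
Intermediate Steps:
$m = \frac{56}{3}$ ($m = \left(- \frac{1}{3}\right) \left(-56\right) = \frac{56}{3} \approx 18.667$)
$s{\left(r,q \right)} = -6$
$\left(m + s{\left(12,-11 - -3 \right)}\right)^{2} = \left(\frac{56}{3} - 6\right)^{2} = \left(\frac{38}{3}\right)^{2} = \frac{1444}{9}$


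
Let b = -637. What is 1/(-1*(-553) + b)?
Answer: -1/84 ≈ -0.011905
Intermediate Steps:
1/(-1*(-553) + b) = 1/(-1*(-553) - 637) = 1/(553 - 637) = 1/(-84) = -1/84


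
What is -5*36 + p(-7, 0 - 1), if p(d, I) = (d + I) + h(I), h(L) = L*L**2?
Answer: -189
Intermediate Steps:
h(L) = L**3
p(d, I) = I + d + I**3 (p(d, I) = (d + I) + I**3 = (I + d) + I**3 = I + d + I**3)
-5*36 + p(-7, 0 - 1) = -5*36 + ((0 - 1) - 7 + (0 - 1)**3) = -180 + (-1 - 7 + (-1)**3) = -180 + (-1 - 7 - 1) = -180 - 9 = -189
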